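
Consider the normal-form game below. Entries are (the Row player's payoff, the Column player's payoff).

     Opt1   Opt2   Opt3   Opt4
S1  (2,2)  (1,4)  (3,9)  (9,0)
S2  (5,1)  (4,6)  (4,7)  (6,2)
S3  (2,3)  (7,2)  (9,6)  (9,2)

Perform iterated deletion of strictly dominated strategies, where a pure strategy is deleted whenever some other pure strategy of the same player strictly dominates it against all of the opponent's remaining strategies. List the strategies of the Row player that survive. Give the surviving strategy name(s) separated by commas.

For the Column player, Opt3 strictly dominates Opt1 on the remaining rows (S1: 9>2, S2: 7>1, S3: 6>3); eliminate Opt1.
The Row player's strategy S2 is strictly dominated by S3 (Opt2: 7>4, Opt3: 9>4, Opt4: 9>6) and is removed.
The Column player's strategy Opt2 is strictly dominated by Opt3 (S1: 9>4, S3: 6>2) and is removed.
The Column player's strategy Opt4 is strictly dominated by Opt3 (S1: 9>0, S3: 6>2) and is removed.
The Row player's strategy S1 is strictly dominated by S3 (Opt3: 9>3) and is removed.
Among the remaining strategies, none is strictly dominated by another pure strategy of the same player, so the elimination stops.
Surviving strategies — the Row player: {S3}; the Column player: {Opt3}.

S3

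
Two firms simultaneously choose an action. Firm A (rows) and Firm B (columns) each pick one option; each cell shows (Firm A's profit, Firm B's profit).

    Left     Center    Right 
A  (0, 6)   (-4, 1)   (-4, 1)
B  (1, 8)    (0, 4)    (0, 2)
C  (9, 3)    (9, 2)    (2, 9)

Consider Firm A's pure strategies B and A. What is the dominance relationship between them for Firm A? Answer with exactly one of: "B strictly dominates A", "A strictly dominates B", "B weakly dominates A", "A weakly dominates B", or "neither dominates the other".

B strictly dominates A

Compare B to A across each choice by Firm B: Left: 1>0, Center: 0>-4, Right: 0>-4.
Every comparison favours B, so B strictly dominates A.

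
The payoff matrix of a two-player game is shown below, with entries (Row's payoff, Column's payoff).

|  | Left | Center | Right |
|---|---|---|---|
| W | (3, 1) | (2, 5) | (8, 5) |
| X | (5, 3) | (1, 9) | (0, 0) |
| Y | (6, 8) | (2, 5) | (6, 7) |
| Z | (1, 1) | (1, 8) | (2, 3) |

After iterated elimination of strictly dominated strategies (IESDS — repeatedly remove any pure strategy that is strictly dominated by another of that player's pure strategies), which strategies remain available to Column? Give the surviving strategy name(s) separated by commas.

Row X is eliminated: Y beats it against every remaining column (Left: 6>5, Center: 2>1, Right: 6>0).
Row Z is eliminated: W beats it against every remaining column (Left: 3>1, Center: 2>1, Right: 8>2).
Among the remaining strategies, none is strictly dominated by another pure strategy of the same player, so the elimination stops.
Surviving strategies — Row: {W, Y}; Column: {Left, Center, Right}.

Left, Center, Right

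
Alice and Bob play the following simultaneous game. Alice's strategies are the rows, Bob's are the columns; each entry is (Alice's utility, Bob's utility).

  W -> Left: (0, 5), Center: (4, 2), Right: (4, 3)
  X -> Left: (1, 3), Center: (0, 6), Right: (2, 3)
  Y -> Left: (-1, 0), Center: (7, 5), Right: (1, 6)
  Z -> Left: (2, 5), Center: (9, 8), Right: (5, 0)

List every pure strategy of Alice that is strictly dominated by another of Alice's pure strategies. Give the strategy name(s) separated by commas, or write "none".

W is strictly dominated by Z (Left: 2>0, Center: 9>4, Right: 5>4).
Z strictly dominates X — Left: 2>1, Center: 9>0, Right: 5>2.
Z strictly dominates Y — Left: 2>-1, Center: 9>7, Right: 5>1.
Z is not dominated — it holds its own against W at Left (2>0); X at Left (2>1); Y at Left (2>-1).

W, X, Y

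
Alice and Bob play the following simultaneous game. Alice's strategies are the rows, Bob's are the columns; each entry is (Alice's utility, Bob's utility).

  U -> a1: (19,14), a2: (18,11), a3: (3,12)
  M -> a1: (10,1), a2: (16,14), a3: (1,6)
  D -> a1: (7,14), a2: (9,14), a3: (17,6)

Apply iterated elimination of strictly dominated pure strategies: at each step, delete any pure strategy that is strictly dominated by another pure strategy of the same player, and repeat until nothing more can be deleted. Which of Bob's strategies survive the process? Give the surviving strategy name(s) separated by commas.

Row M is eliminated: U beats it against every remaining column (a1: 19>10, a2: 18>16, a3: 3>1).
For Bob, a1 strictly dominates a3 on the remaining rows (U: 14>12, D: 14>6); eliminate a3.
Alice's strategy D is strictly dominated by U (a1: 19>7, a2: 18>9) and is removed.
For Bob, a1 strictly dominates a2 on the remaining rows (U: 14>11); eliminate a2.
Among the remaining strategies, none is strictly dominated by another pure strategy of the same player, so the elimination stops.
Surviving strategies — Alice: {U}; Bob: {a1}.

a1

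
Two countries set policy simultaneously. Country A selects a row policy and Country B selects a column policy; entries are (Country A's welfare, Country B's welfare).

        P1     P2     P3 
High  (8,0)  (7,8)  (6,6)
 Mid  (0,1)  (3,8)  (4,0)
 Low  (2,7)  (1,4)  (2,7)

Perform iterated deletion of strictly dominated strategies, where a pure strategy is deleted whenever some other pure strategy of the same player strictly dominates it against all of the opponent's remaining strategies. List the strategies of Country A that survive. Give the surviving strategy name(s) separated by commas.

Row Mid is eliminated: High beats it against every remaining column (P1: 8>0, P2: 7>3, P3: 6>4).
Row Low is eliminated: High beats it against every remaining column (P1: 8>2, P2: 7>1, P3: 6>2).
Country B's strategy P1 is strictly dominated by P2 (High: 8>0) and is removed.
Column P3 is eliminated: P2 beats it against every remaining row (High: 8>6).
Among the remaining strategies, none is strictly dominated by another pure strategy of the same player, so the elimination stops.
Surviving strategies — Country A: {High}; Country B: {P2}.

High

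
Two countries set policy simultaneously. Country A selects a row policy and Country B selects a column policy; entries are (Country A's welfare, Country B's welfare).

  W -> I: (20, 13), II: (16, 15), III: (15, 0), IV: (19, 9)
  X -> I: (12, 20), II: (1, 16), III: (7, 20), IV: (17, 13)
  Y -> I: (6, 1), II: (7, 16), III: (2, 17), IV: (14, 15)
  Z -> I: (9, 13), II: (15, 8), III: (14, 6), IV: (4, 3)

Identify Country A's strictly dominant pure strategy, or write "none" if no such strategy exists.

W vs X: I: 20>12, II: 16>1, III: 15>7, IV: 19>17.
W vs Y: I: 20>6, II: 16>7, III: 15>2, IV: 19>14.
W vs Z: I: 20>9, II: 16>15, III: 15>14, IV: 19>4.
W strictly beats every other strategy against every opponent action, so it is strictly dominant.

W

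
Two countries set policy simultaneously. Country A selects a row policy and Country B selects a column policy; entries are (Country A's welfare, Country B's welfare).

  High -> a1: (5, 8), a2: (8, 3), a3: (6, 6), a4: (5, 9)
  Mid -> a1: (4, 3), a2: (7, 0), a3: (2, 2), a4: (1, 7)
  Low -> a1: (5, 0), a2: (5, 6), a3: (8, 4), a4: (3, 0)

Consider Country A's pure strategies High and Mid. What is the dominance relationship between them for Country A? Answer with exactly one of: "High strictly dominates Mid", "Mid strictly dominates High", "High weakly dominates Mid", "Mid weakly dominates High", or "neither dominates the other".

High strictly dominates Mid

High's payoffs vs Mid's, by Country B's action — a1: 5>4, a2: 8>7, a3: 6>2, a4: 5>1.
Every comparison favours High, so High strictly dominates Mid.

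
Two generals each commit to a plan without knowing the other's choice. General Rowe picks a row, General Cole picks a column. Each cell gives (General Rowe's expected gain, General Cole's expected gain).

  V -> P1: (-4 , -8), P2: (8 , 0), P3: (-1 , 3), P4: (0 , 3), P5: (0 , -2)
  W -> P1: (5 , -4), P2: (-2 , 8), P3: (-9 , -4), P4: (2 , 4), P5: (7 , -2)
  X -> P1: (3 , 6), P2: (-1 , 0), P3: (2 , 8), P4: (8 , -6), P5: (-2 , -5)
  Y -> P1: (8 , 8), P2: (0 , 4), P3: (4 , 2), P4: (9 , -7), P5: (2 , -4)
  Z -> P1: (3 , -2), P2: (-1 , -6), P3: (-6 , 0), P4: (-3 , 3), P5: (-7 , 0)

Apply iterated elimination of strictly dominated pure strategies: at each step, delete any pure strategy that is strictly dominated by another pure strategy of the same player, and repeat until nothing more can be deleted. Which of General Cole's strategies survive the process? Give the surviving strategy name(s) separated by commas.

P1, P2, P3, P4

For General Rowe, Y strictly dominates X on the remaining columns (P1: 8>3, P2: 0>-1, P3: 4>2, P4: 9>8, P5: 2>-2); eliminate X.
Row Z is eliminated: Y beats it against every remaining column (P1: 8>3, P2: 0>-1, P3: 4>-6, P4: 9>-3, P5: 2>-7).
For General Cole, P2 strictly dominates P5 on the remaining rows (V: 0>-2, W: 8>-2, Y: 4>-4); eliminate P5.
Row W is eliminated: Y beats it against every remaining column (P1: 8>5, P2: 0>-2, P3: 4>-9, P4: 9>2).
Among the remaining strategies, none is strictly dominated by another pure strategy of the same player, so the elimination stops.
Surviving strategies — General Rowe: {V, Y}; General Cole: {P1, P2, P3, P4}.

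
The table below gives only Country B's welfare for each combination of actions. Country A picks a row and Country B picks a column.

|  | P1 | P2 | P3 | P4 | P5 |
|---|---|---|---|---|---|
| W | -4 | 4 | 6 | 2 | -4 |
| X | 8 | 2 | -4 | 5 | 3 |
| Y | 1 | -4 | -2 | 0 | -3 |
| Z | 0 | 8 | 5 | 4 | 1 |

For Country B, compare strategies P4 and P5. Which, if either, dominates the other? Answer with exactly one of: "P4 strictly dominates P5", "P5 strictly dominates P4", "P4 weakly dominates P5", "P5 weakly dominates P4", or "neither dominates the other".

P4's payoffs vs P5's, by Country A's action — W: 2>-4, X: 5>3, Y: 0>-3, Z: 4>1.
P4 gives a strictly higher payoff against each opponent action, so P4 strictly dominates P5.

P4 strictly dominates P5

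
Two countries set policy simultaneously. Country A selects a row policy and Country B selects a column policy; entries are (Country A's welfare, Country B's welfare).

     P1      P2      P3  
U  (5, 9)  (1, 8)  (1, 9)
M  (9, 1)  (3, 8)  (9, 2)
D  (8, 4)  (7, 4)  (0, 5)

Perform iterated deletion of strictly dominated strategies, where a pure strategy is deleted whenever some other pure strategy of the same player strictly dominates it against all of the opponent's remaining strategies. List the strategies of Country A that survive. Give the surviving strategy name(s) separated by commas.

M, D

For Country A, M strictly dominates U on the remaining columns (P1: 9>5, P2: 3>1, P3: 9>1); eliminate U.
Country B's strategy P1 is strictly dominated by P3 (M: 2>1, D: 5>4) and is removed.
Among the remaining strategies, none is strictly dominated by another pure strategy of the same player, so the elimination stops.
Surviving strategies — Country A: {M, D}; Country B: {P2, P3}.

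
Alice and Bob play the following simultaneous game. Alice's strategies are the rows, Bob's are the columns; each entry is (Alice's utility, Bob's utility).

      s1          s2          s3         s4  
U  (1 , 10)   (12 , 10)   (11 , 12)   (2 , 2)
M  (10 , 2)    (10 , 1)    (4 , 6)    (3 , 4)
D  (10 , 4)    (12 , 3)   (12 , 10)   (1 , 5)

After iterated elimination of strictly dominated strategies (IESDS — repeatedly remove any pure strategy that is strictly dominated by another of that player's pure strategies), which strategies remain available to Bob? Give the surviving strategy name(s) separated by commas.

s3

Bob's strategy s1 is strictly dominated by s3 (U: 12>10, M: 6>2, D: 10>4) and is removed.
Bob's strategy s2 is strictly dominated by s3 (U: 12>10, M: 6>1, D: 10>3) and is removed.
Bob's strategy s4 is strictly dominated by s3 (U: 12>2, M: 6>4, D: 10>5) and is removed.
Row U is eliminated: D beats it against every remaining column (s3: 12>11).
Row M is eliminated: D beats it against every remaining column (s3: 12>4).
Among the remaining strategies, none is strictly dominated by another pure strategy of the same player, so the elimination stops.
Surviving strategies — Alice: {D}; Bob: {s3}.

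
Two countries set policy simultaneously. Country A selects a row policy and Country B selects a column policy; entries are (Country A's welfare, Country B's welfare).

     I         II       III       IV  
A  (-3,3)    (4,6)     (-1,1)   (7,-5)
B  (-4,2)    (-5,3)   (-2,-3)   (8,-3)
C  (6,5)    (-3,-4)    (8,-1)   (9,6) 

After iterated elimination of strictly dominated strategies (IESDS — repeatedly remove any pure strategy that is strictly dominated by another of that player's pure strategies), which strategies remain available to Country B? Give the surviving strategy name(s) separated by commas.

Row B is eliminated: C beats it against every remaining column (I: 6>-4, II: -3>-5, III: 8>-2, IV: 9>8).
Column III is eliminated: I beats it against every remaining row (A: 3>1, C: 5>-1).
Among the remaining strategies, none is strictly dominated by another pure strategy of the same player, so the elimination stops.
Surviving strategies — Country A: {A, C}; Country B: {I, II, IV}.

I, II, IV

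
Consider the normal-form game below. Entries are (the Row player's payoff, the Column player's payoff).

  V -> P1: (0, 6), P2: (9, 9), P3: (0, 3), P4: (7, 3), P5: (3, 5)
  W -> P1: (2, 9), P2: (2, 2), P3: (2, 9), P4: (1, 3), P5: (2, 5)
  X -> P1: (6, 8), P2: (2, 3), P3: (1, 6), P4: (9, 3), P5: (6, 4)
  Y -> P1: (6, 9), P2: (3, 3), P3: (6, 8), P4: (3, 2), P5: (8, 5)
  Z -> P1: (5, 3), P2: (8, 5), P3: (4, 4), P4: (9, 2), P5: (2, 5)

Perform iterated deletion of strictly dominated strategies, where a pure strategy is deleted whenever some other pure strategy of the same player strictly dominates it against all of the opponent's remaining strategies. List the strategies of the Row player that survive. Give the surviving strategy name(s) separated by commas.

Row W is eliminated: Y beats it against every remaining column (P1: 6>2, P2: 3>2, P3: 6>2, P4: 3>1, P5: 8>2).
For the Column player, P1 strictly dominates P4 on the remaining rows (V: 6>3, X: 8>3, Y: 9>2, Z: 3>2); eliminate P4.
Among the remaining strategies, none is strictly dominated by another pure strategy of the same player, so the elimination stops.
Surviving strategies — the Row player: {V, X, Y, Z}; the Column player: {P1, P2, P3, P5}.

V, X, Y, Z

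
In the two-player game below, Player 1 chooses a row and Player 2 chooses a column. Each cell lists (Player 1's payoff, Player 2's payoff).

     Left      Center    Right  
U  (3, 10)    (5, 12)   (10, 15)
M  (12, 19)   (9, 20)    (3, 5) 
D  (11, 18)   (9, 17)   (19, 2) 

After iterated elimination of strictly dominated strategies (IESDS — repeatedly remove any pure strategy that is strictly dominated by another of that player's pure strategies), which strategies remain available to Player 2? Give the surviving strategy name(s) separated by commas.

Player 1's strategy U is strictly dominated by D (Left: 11>3, Center: 9>5, Right: 19>10) and is removed.
Player 2's strategy Right is strictly dominated by Left (M: 19>5, D: 18>2) and is removed.
Among the remaining strategies, none is strictly dominated by another pure strategy of the same player, so the elimination stops.
Surviving strategies — Player 1: {M, D}; Player 2: {Left, Center}.

Left, Center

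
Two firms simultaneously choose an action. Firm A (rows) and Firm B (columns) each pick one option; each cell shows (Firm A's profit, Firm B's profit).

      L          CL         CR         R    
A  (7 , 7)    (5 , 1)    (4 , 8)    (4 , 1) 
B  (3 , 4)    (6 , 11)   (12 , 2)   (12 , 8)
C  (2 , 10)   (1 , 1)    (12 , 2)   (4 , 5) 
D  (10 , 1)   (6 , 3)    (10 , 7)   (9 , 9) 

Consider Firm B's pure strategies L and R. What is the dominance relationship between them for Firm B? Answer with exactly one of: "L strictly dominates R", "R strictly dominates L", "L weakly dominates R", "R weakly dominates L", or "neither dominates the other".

neither dominates the other

Compare L to R across each choice by Firm A: A: 7>1, B: 4<8, C: 10>5, D: 1<9.
L does better at A, C but worse at B, D; neither strategy dominates the other.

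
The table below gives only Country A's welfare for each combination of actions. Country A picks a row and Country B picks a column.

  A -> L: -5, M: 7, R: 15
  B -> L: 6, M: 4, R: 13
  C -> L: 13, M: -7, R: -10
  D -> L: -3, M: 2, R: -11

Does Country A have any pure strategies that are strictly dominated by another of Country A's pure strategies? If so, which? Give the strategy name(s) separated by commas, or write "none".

D

Nothing dominates A: B at M (7>4); C at M (7>-7); D at M (7>2).
B: no other strategy beats it everywhere (A at L (6>-5); C at M (4>-7); D at L (6>-3)).
C: no other strategy beats it everywhere (A at L (13>-5); B at L (13>6); D at L (13>-3)).
D: dominated, since B does at least as well everywhere (L: 6>-3, M: 4>2, R: 13>-11).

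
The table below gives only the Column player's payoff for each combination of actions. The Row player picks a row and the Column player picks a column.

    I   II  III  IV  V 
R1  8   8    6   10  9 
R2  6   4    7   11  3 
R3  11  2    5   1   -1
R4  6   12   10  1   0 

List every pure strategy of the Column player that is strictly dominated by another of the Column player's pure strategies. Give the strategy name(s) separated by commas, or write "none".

V

I: no other strategy beats it everywhere (II at R1 (8=8); III at R1 (8>6); IV at R3 (11>1); V at R2 (6>3)).
II is not dominated — it holds its own against I at R1 (8=8); III at R1 (8>6); IV at R3 (2>1); V at R2 (4>3).
III is not dominated — it holds its own against I at R2 (7>6); II at R2 (7>4); IV at R3 (5>1); V at R2 (7>3).
Nothing dominates IV: I at R1 (10>8); II at R1 (10>8); III at R1 (10>6); V at R1 (10>9).
V is strictly dominated by IV (R1: 10>9, R2: 11>3, R3: 1>-1, R4: 1>0).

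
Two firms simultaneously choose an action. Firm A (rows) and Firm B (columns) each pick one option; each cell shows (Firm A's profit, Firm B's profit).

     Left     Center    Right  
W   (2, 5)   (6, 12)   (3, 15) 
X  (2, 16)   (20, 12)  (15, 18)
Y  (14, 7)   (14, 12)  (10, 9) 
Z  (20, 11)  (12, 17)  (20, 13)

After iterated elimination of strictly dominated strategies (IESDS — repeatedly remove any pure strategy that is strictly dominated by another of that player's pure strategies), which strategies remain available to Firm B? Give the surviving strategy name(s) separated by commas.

Center, Right

For Firm A, Y strictly dominates W on the remaining columns (Left: 14>2, Center: 14>6, Right: 10>3); eliminate W.
Column Left is eliminated: Right beats it against every remaining row (X: 18>16, Y: 9>7, Z: 13>11).
Row Y is eliminated: X beats it against every remaining column (Center: 20>14, Right: 15>10).
Among the remaining strategies, none is strictly dominated by another pure strategy of the same player, so the elimination stops.
Surviving strategies — Firm A: {X, Z}; Firm B: {Center, Right}.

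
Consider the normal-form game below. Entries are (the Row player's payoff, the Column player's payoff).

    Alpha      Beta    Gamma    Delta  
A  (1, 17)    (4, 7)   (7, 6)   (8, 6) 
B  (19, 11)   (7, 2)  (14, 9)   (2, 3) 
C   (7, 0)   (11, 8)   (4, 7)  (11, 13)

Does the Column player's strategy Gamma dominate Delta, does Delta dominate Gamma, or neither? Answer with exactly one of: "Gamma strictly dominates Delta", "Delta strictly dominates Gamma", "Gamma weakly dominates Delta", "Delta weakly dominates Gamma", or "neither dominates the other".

neither dominates the other

Gamma's payoffs vs Delta's, by the Row player's action — A: 6=6, B: 9>3, C: 7<13.
Gamma does better at B but worse at C; neither strategy dominates the other.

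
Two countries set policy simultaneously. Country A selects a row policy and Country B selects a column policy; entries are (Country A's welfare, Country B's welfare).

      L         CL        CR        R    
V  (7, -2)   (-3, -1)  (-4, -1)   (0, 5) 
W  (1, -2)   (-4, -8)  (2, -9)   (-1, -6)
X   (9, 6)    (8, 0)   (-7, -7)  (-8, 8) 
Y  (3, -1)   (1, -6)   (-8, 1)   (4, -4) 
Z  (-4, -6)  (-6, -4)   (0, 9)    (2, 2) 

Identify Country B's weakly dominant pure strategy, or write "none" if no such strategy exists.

none

L fails to dominate CL at V (-2<-1).
CL fails to dominate L at W (-8<-2).
CR fails to dominate L at W (-9<-2).
R fails to dominate L at W (-6<-2).
No single strategy dominates all the others.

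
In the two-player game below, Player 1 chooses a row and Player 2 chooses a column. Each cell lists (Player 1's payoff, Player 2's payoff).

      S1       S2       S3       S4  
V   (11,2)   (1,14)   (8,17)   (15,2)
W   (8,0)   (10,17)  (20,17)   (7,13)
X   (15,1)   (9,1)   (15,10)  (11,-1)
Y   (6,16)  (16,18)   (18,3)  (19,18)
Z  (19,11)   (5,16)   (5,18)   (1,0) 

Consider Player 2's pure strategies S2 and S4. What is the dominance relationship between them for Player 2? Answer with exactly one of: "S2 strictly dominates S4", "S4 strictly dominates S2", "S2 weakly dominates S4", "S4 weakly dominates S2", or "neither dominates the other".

S2 weakly dominates S4

Compare S2 to S4 across every action of Player 1: V: 14>2, W: 17>13, X: 1>-1, Y: 18=18, Z: 16>0.
S2 is at least as good everywhere and strictly better somewhere (tied only at Y), so S2 weakly but not strictly dominates S4.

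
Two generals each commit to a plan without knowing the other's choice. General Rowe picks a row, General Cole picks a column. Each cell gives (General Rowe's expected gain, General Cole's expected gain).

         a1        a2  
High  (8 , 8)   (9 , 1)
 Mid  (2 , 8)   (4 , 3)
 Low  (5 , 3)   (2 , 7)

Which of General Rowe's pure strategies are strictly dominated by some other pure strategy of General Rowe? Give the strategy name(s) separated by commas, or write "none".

Mid, Low

High is not dominated — it holds its own against Mid at a1 (8>2); Low at a1 (8>5).
Mid: dominated, since High does at least as well everywhere (a1: 8>2, a2: 9>4).
High strictly dominates Low — a1: 8>5, a2: 9>2.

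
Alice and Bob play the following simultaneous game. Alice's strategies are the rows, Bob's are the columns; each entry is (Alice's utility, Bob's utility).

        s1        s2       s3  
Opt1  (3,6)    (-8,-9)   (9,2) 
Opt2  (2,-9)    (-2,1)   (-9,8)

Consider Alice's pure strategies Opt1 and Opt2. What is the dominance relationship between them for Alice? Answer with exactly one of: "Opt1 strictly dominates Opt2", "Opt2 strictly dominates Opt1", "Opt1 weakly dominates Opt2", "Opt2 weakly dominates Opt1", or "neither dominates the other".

Compare Opt1 to Opt2 across every action of Bob: s1: 3>2, s2: -8<-2, s3: 9>-9.
Opt1 does better at s1, s3 but worse at s2; neither strategy dominates the other.

neither dominates the other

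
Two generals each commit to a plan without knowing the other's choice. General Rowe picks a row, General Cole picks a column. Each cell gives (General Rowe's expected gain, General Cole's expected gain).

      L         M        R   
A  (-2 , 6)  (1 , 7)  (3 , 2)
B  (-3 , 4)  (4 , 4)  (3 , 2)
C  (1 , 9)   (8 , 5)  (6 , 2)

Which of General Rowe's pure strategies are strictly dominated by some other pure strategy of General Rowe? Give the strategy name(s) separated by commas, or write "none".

A, B

A is strictly dominated by C (L: 1>-2, M: 8>1, R: 6>3).
B: dominated, since C does at least as well everywhere (L: 1>-3, M: 8>4, R: 6>3).
Nothing dominates C: A at L (1>-2); B at L (1>-3).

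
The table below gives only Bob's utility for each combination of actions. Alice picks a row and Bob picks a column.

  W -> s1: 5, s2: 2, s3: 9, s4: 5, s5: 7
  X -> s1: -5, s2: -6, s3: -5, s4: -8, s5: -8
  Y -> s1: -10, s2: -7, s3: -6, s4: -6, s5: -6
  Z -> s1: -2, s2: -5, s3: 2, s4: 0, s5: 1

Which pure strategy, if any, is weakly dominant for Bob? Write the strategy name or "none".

s3 vs s1: W: 9>5, X: -5=-5, Y: -6>-10, Z: 2>-2.
s3 vs s2: W: 9>2, X: -5>-6, Y: -6>-7, Z: 2>-5.
s3 vs s4: W: 9>5, X: -5>-8, Y: -6=-6, Z: 2>0.
s3 vs s5: W: 9>7, X: -5>-8, Y: -6=-6, Z: 2>1.
s3 is at least as good as every other strategy against every opponent action, so it is weakly dominant.

s3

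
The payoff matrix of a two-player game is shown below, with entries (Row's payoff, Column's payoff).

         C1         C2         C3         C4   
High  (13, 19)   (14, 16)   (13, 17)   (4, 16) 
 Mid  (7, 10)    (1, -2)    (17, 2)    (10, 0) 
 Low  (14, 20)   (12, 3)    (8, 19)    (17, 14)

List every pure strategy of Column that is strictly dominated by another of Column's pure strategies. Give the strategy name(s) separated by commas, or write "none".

C1: no other strategy beats it everywhere (C2 at High (19>16); C3 at High (19>17); C4 at High (19>16)).
C2 is strictly dominated by C1 (High: 19>16, Mid: 10>-2, Low: 20>3).
C3 is strictly dominated by C1 (High: 19>17, Mid: 10>2, Low: 20>19).
C1 strictly dominates C4 — High: 19>16, Mid: 10>0, Low: 20>14.

C2, C3, C4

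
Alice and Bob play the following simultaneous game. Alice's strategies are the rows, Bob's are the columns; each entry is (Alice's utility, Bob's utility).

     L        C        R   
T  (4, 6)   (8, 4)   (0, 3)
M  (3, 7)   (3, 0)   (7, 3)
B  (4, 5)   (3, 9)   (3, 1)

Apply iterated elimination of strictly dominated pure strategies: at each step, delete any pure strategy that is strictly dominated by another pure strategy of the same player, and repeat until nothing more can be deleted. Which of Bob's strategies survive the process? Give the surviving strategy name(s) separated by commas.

Column R is eliminated: L beats it against every remaining row (T: 6>3, M: 7>3, B: 5>1).
Alice's strategy M is strictly dominated by T (L: 4>3, C: 8>3) and is removed.
Among the remaining strategies, none is strictly dominated by another pure strategy of the same player, so the elimination stops.
Surviving strategies — Alice: {T, B}; Bob: {L, C}.

L, C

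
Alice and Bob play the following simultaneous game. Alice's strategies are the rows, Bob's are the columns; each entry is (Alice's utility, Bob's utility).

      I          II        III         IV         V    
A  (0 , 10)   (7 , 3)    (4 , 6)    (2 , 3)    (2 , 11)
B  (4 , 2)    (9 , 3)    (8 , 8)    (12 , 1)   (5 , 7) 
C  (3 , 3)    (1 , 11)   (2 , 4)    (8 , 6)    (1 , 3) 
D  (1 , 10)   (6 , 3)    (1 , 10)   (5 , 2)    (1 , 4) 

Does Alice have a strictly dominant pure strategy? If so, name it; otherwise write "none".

B vs A: I: 4>0, II: 9>7, III: 8>4, IV: 12>2, V: 5>2.
B vs C: I: 4>3, II: 9>1, III: 8>2, IV: 12>8, V: 5>1.
B vs D: I: 4>1, II: 9>6, III: 8>1, IV: 12>5, V: 5>1.
B strictly beats every other strategy against every opponent action, so it is strictly dominant.

B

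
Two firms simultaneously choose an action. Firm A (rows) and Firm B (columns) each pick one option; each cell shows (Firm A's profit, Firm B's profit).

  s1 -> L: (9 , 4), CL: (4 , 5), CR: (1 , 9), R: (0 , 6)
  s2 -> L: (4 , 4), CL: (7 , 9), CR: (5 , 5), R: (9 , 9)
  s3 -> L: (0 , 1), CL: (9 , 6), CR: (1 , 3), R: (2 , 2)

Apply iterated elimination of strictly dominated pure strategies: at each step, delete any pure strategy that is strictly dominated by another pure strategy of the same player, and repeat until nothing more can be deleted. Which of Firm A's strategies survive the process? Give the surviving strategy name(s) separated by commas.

Column L is eliminated: CL beats it against every remaining row (s1: 5>4, s2: 9>4, s3: 6>1).
Row s1 is eliminated: s2 beats it against every remaining column (CL: 7>4, CR: 5>1, R: 9>0).
For Firm B, CL strictly dominates CR on the remaining rows (s2: 9>5, s3: 6>3); eliminate CR.
Among the remaining strategies, none is strictly dominated by another pure strategy of the same player, so the elimination stops.
Surviving strategies — Firm A: {s2, s3}; Firm B: {CL, R}.

s2, s3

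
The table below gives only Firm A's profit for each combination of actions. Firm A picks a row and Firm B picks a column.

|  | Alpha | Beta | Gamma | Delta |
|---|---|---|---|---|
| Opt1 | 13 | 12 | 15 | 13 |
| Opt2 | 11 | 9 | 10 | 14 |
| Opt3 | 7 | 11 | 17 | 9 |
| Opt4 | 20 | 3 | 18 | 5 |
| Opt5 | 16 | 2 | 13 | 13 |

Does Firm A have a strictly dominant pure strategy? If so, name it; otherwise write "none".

Opt1 fails to dominate Opt2 at Delta (13<14).
Opt2 fails to dominate Opt1 at Alpha (11<13).
Opt3 fails to dominate Opt1 at Alpha (7<13).
Opt4 fails to dominate Opt1 at Beta (3<12).
Opt5 fails to dominate Opt1 at Beta (2<12).
No single strategy dominates all the others.

none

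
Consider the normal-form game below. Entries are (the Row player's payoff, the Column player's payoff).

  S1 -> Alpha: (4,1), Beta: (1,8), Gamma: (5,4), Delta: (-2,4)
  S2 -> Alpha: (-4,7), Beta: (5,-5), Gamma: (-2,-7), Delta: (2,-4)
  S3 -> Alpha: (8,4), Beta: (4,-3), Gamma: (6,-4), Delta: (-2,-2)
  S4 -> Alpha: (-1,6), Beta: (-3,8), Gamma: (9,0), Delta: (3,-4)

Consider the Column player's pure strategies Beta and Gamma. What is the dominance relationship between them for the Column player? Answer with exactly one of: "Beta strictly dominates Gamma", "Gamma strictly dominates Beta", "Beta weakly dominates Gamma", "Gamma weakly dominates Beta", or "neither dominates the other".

Compare Beta to Gamma across each choice by the Row player: S1: 8>4, S2: -5>-7, S3: -3>-4, S4: 8>0.
Every comparison favours Beta, so Beta strictly dominates Gamma.

Beta strictly dominates Gamma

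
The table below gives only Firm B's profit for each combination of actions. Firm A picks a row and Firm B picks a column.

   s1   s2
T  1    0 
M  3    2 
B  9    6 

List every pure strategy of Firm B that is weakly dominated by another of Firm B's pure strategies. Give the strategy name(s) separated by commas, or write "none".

s1 is not dominated — it holds its own against s2 at T (1>0).
s2 is weakly dominated by s1 (T: 1>0, M: 3>2, B: 9>6).

s2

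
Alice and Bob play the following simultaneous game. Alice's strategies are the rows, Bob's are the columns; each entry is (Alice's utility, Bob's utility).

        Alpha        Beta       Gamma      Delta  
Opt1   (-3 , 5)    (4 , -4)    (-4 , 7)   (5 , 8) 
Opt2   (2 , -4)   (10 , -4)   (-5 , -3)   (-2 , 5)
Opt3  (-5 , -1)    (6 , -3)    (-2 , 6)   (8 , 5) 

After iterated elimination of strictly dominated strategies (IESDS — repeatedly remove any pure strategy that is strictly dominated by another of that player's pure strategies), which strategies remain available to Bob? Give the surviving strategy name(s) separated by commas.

Gamma

Bob's strategy Alpha is strictly dominated by Gamma (Opt1: 7>5, Opt2: -3>-4, Opt3: 6>-1) and is removed.
For Alice, Opt3 strictly dominates Opt1 on the remaining columns (Beta: 6>4, Gamma: -2>-4, Delta: 8>5); eliminate Opt1.
For Bob, Gamma strictly dominates Beta on the remaining rows (Opt2: -3>-4, Opt3: 6>-3); eliminate Beta.
Row Opt2 is eliminated: Opt3 beats it against every remaining column (Gamma: -2>-5, Delta: 8>-2).
Bob's strategy Delta is strictly dominated by Gamma (Opt3: 6>5) and is removed.
Among the remaining strategies, none is strictly dominated by another pure strategy of the same player, so the elimination stops.
Surviving strategies — Alice: {Opt3}; Bob: {Gamma}.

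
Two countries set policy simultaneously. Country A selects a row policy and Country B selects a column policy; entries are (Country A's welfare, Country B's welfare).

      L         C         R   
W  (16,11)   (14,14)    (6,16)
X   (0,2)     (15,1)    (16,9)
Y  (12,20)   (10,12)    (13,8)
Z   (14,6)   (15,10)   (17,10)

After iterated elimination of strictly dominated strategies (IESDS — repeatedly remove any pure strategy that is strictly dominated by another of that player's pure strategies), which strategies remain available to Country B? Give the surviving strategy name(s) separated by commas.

C, R

Country A's strategy Y is strictly dominated by Z (L: 14>12, C: 15>10, R: 17>13) and is removed.
For Country B, R strictly dominates L on the remaining rows (W: 16>11, X: 9>2, Z: 10>6); eliminate L.
For Country A, X strictly dominates W on the remaining columns (C: 15>14, R: 16>6); eliminate W.
Among the remaining strategies, none is strictly dominated by another pure strategy of the same player, so the elimination stops.
Surviving strategies — Country A: {X, Z}; Country B: {C, R}.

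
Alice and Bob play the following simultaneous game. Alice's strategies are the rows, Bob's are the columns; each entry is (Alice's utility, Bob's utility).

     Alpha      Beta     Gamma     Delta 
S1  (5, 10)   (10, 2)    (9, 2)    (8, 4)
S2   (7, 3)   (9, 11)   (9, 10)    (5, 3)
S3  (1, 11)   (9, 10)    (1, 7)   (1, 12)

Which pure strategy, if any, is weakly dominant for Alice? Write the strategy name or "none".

S1 fails to dominate S2 at Alpha (5<7).
S2 fails to dominate S1 at Beta (9<10).
S3 fails to dominate S1 at Alpha (1<5).
No single strategy dominates all the others.

none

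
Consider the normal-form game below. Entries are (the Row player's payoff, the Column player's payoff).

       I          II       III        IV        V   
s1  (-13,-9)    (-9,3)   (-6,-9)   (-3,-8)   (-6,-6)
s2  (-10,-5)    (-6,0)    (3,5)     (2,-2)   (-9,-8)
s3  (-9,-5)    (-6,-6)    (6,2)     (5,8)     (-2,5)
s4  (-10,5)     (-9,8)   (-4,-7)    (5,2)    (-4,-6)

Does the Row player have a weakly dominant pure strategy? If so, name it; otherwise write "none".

s3 vs s1: I: -9>-13, II: -6>-9, III: 6>-6, IV: 5>-3, V: -2>-6.
s3 vs s2: I: -9>-10, II: -6=-6, III: 6>3, IV: 5>2, V: -2>-9.
s3 vs s4: I: -9>-10, II: -6>-9, III: 6>-4, IV: 5=5, V: -2>-4.
s3 is at least as good as every other strategy against every opponent action, so it is weakly dominant.

s3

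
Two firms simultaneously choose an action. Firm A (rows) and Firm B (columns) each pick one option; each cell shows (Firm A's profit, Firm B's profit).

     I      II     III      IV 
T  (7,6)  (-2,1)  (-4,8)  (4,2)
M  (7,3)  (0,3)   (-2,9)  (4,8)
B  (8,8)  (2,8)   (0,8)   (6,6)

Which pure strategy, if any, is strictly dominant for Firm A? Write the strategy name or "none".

B vs T: I: 8>7, II: 2>-2, III: 0>-4, IV: 6>4.
B vs M: I: 8>7, II: 2>0, III: 0>-2, IV: 6>4.
B strictly beats every other strategy against every opponent action, so it is strictly dominant.

B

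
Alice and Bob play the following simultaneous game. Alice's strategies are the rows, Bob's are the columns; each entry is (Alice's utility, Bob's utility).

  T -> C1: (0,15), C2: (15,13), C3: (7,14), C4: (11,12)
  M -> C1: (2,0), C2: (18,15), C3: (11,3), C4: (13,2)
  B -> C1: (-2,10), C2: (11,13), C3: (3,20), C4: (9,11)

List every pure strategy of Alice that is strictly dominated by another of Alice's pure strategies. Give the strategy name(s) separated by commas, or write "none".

T, B

T: dominated, since M does at least as well everywhere (C1: 2>0, C2: 18>15, C3: 11>7, C4: 13>11).
M is not dominated — it holds its own against T at C1 (2>0); B at C1 (2>-2).
B is strictly dominated by T (C1: 0>-2, C2: 15>11, C3: 7>3, C4: 11>9).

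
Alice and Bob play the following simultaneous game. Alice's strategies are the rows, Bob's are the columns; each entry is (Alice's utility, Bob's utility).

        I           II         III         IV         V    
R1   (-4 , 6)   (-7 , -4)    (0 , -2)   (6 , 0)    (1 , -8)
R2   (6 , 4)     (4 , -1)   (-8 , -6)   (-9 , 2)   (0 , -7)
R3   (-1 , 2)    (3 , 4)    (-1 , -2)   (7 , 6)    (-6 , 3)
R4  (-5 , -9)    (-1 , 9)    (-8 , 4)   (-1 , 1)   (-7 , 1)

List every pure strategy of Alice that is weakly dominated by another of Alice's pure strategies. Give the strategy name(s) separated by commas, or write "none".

Nothing dominates R1: R2 at III (0>-8); R3 at III (0>-1); R4 at I (-4>-5).
R2 is not dominated — it holds its own against R1 at I (6>-4); R3 at I (6>-1); R4 at I (6>-5).
R3: no other strategy beats it everywhere (R1 at I (-1>-4); R2 at III (-1>-8); R4 at I (-1>-5)).
R3 weakly dominates R4 — I: -1>-5, II: 3>-1, III: -1>-8, IV: 7>-1, V: -6>-7.

R4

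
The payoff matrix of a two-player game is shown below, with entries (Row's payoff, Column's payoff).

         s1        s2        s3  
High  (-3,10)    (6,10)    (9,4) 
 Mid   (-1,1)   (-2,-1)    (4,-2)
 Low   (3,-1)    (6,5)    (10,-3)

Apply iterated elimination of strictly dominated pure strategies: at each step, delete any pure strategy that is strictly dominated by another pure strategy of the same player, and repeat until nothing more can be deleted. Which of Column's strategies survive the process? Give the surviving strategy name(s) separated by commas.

s1, s2

Row's strategy Mid is strictly dominated by Low (s1: 3>-1, s2: 6>-2, s3: 10>4) and is removed.
Column's strategy s3 is strictly dominated by s1 (High: 10>4, Low: -1>-3) and is removed.
Among the remaining strategies, none is strictly dominated by another pure strategy of the same player, so the elimination stops.
Surviving strategies — Row: {High, Low}; Column: {s1, s2}.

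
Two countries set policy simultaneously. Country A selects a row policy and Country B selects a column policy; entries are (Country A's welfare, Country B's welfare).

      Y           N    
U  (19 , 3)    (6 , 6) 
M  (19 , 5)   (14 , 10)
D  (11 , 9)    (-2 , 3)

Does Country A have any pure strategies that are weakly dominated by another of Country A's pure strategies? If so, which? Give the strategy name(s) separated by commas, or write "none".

U is weakly dominated by M (Y: 19=19, N: 14>6).
Nothing dominates M: U at N (14>6); D at Y (19>11).
D: dominated, since U does at least as well everywhere (Y: 19>11, N: 6>-2).

U, D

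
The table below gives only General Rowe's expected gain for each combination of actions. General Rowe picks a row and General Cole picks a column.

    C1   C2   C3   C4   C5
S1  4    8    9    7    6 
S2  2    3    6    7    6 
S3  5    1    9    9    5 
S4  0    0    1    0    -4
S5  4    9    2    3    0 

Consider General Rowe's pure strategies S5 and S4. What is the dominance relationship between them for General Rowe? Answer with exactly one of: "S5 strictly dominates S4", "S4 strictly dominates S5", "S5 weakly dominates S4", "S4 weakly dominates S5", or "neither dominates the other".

Compare S5 to S4 across every action of General Cole: C1: 4>0, C2: 9>0, C3: 2>1, C4: 3>0, C5: 0>-4.
S5 gives a strictly higher payoff against every action of General Cole, so S5 strictly dominates S4.

S5 strictly dominates S4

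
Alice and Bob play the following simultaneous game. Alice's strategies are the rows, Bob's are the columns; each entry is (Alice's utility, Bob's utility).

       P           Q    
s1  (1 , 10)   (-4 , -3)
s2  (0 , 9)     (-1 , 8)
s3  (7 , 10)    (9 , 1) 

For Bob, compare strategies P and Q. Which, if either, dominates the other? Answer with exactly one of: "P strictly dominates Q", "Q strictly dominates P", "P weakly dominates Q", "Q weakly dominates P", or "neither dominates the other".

Compare P to Q across each choice by Alice: s1: 10>-3, s2: 9>8, s3: 10>1.
P gives a strictly higher payoff against each choice by Alice, so P strictly dominates Q.

P strictly dominates Q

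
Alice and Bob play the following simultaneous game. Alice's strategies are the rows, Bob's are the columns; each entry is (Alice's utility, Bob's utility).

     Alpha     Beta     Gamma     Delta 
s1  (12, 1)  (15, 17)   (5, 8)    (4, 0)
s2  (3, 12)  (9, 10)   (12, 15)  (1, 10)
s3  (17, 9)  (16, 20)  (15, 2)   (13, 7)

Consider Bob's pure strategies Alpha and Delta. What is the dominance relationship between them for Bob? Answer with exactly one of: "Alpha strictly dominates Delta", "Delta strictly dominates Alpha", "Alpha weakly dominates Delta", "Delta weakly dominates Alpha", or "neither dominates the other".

Alpha's payoffs vs Delta's, by Alice's action — s1: 1>0, s2: 12>10, s3: 9>7.
Every comparison favours Alpha, so Alpha strictly dominates Delta.

Alpha strictly dominates Delta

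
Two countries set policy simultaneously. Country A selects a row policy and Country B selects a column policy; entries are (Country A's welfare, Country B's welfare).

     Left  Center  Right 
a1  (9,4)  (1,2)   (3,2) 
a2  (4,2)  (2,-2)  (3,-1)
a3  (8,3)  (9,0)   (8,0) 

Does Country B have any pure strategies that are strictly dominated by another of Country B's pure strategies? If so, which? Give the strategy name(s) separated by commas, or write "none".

Center, Right

Left is not dominated — it holds its own against Center at a1 (4>2); Right at a1 (4>2).
Left strictly dominates Center — a1: 4>2, a2: 2>-2, a3: 3>0.
Right: dominated, since Left does at least as well everywhere (a1: 4>2, a2: 2>-1, a3: 3>0).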